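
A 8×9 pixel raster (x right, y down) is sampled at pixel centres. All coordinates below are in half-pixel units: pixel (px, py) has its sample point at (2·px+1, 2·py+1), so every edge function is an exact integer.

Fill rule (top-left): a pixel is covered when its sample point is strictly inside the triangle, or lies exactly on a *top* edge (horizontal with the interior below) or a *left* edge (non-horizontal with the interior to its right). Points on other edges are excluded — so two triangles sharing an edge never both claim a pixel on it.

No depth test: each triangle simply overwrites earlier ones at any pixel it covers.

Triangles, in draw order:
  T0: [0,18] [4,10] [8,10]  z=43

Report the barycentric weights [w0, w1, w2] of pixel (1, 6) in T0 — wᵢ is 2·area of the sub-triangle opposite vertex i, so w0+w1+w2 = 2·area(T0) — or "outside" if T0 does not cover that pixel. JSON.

T0:
  2·area = 32
  edge (0, 18)→(4, 10): d=(4,-8) top-left  bias=+0
  edge (4, 10)→(8, 10): d=(4,0) top-left  bias=+0
  edge (8, 10)→(0, 18): d=(-8,8) right/bottom  bias=-1
    (7,1)@(15, 3): e=[60,-28,0] → ·  [on edge]
    (6,2)@(13, 5): e=[52,-20,0] → ·  [on edge]
    (5,3)@(11, 7): e=[44,-12,0] → ·  [on edge]
    (4,4)@(9, 9): e=[36,-4,0] → ·  [on edge]
    (2,5)@(5, 11): e=[12,4,16] → #
    (3,5)@(7, 11): e=[28,4,0] → ·  [on edge]
    (1,6)@(3, 13): e=[4,12,16] → #
    (2,6)@(5, 13): e=[20,12,0] → ·  [on edge]
    (1,7)@(3, 15): e=[12,20,0] → ·  [on edge]
    (0,8)@(1, 17): e=[4,28,0] → ·  [on edge]
  covered (2 px):
    · · · · · · · ·
    · · · · · · · ·
    · · · · · · · ·
    · · · · · · · ·
    · · · · · · · ·
    · · # · · · · ·
    · # · · · · · ·
    · · · · · · · ·
    · · · · · · · ·

Result: [12,16,4]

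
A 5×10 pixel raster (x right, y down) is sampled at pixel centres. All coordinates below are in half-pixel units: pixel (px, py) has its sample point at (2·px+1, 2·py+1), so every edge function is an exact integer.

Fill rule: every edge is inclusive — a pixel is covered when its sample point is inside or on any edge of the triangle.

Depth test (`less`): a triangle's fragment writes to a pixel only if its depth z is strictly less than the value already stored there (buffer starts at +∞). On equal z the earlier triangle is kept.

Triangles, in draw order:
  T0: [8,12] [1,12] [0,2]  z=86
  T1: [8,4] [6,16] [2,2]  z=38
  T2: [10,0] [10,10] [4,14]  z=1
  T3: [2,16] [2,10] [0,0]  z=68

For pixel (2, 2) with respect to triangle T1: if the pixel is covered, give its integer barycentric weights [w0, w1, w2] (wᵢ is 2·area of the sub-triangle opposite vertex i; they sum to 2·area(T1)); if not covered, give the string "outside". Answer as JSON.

T0:
  2·area = 70
  edge (8, 12)→(1, 12): d=(-7,0) inclusive
  edge (1, 12)→(0, 2): d=(-1,-10) inclusive
  edge (0, 2)→(8, 12): d=(8,10) inclusive
    (0,2)@(1, 5): e=[49,7,14] → #
    (1,2)@(3, 5): e=[49,27,-6] → ·
    (0,3)@(1, 7): e=[35,5,30] → #
    (1,3)@(3, 7): e=[35,25,10] → #
    (2,3)@(5, 7): e=[35,45,-10] → ·
    (0,4)@(1, 9): e=[21,3,46] → #
    (2,4)@(5, 9): e=[21,43,6] → #
    (3,4)@(7, 9): e=[21,63,-14] → ·
    (0,5)@(1, 11): e=[7,1,62] → #
    (3,5)@(7, 11): e=[7,61,2] → #
    (4,5)@(9, 11): e=[7,81,-18] → ·
    (0,6)@(1, 13): e=[-7,-1,78] → ·
  covered (10 px):
    · · · · ·
    · · · · ·
    # · · · ·
    # # · · ·
    # # # · ·
    # # # # ·
    · · · · ·
    · · · · ·
    · · · · ·
    · · · · ·
T1:
  2·area = 76
  edge (8, 4)→(6, 16): d=(-2,12) inclusive
  edge (6, 16)→(2, 2): d=(-4,-14) inclusive
  edge (2, 2)→(8, 4): d=(6,2) inclusive
    (1,1)@(3, 3): e=[62,10,4] → #
    (2,1)@(5, 3): e=[38,38,0] → #  [on edge]
    (3,1)@(7, 3): e=[14,66,-4] → ·
    (1,2)@(3, 5): e=[58,2,16] → #
    (3,2)@(7, 5): e=[10,58,8] → #
    (4,2)@(9, 5): e=[-14,86,4] → ·
    (1,3)@(3, 7): e=[54,-6,28] → ·
    (2,3)@(5, 7): e=[30,22,24] → #
    (4,3)@(9, 7): e=[-18,78,16] → ·
    (2,4)@(5, 9): e=[26,14,36] → #
    (4,4)@(9, 9): e=[-22,70,28] → ·
    (2,5)@(5, 11): e=[22,6,48] → #
  covered (10 px):
    · · · · ·
    · # # · ·
    · # # # ·
    · · # # ·
    · · # # ·
    · · # · ·
    · · · · ·
    · · · · ·
    · · · · ·
    · · · · ·
T2:
  2·area = 60
  edge (10, 0)→(10, 10): d=(0,10) inclusive
  edge (10, 10)→(4, 14): d=(-6,4) inclusive
  edge (4, 14)→(10, 0): d=(6,-14) inclusive
    (4,1)@(9, 3): e=[10,46,4] → #
    (4,2)@(9, 5): e=[10,34,16] → #
    (3,3)@(7, 7): e=[30,30,0] → #  [on edge]
    (3,4)@(7, 9): e=[30,18,12] → #
    (3,5)@(7, 11): e=[30,6,24] → #
    (4,5)@(9, 11): e=[10,-2,52] → ·
    (2,6)@(5, 13): e=[50,2,8] → #
    (3,6)@(7, 13): e=[30,-6,36] → ·
    (2,7)@(5, 15): e=[50,-10,20] → ·
  covered (8 px):
    · · · · ·
    · · · · #
    · · · · #
    · · · # #
    · · · # #
    · · · # ·
    · · # · ·
    · · · · ·
    · · · · ·
    · · · · ·
T3:
  2·area = 12  (B↔C swapped to make it positive)
  edge (2, 16)→(0, 0): d=(-2,-16) inclusive
  edge (0, 0)→(2, 10): d=(2,10) inclusive
  edge (2, 10)→(2, 16): d=(0,6) inclusive
    (0,2)@(1, 5): e=[6,0,6] → #  [on edge]
    (1,2)@(3, 5): e=[38,-20,-6] → ·
    (0,3)@(1, 7): e=[2,4,6] → #
    (1,3)@(3, 7): e=[34,-16,-6] → ·
    (0,4)@(1, 9): e=[-2,8,6] → ·
    (1,7)@(3, 15): e=[18,0,-6] → ·  [on edge]
  covered (2 px):
    · · · · ·
    · · · · ·
    # · · · ·
    # · · · ·
    · · · · ·
    · · · · ·
    · · · · ·
    · · · · ·
    · · · · ·
    · · · · ·

Result: [30,12,34]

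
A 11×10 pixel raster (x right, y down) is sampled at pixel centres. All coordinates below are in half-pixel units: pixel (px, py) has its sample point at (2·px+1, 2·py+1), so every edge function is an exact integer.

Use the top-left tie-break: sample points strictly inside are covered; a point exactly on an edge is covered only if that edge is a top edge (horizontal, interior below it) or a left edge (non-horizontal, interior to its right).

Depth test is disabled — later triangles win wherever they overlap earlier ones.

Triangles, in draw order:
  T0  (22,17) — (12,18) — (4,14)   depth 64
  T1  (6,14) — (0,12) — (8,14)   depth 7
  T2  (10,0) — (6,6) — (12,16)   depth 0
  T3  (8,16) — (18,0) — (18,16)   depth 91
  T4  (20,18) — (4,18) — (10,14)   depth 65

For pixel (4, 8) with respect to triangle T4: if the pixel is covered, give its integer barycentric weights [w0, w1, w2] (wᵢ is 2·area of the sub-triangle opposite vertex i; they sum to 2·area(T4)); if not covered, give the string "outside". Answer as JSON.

T0:
  2·area = 48
  edge (22, 17)→(12, 18): d=(-10,1) right/bottom  bias=-1
  edge (12, 18)→(4, 14): d=(-8,-4) top-left  bias=+0
  edge (4, 14)→(22, 17): d=(18,3) right/bottom  bias=-1
    (3,7)@(7, 15): e=[35,4,9] → X
    (4,7)@(9, 15): e=[33,12,3] → X
    (5,7)@(11, 15): e=[31,20,-3] → .
    (3,8)@(7, 17): e=[15,-12,45] → .
    (4,8)@(9, 17): e=[13,-4,39] → .
    (5,8)@(11, 17): e=[11,4,33] → X
    (6,8)@(13, 17): e=[9,12,27] → X
    (7,8)@(15, 17): e=[7,20,21] → X
    (8,8)@(17, 17): e=[5,28,15] → X
    (9,8)@(19, 17): e=[3,36,9] → X
    (10,8)@(21, 17): e=[1,44,3] → X
    (5,9)@(11, 19): e=[-9,-12,69] → .
  covered (8 px):
    . . . . . . . . . . .
    . . . . . . . . . . .
    . . . . . . . . . . .
    . . . . . . . . . . .
    . . . . . . . . . . .
    . . . . . . . . . . .
    . . . . . . . . . . .
    . . . X X . . . . . .
    . . . . . X X X X X X
    . . . . . . . . . . .
T1:
  2·area = 4
  edge (6, 14)→(0, 12): d=(-6,-2) top-left  bias=+0
  edge (0, 12)→(8, 14): d=(8,2) right/bottom  bias=-1
  edge (8, 14)→(6, 14): d=(-2,0) right/bottom  bias=-1
    (1,6)@(3, 13): e=[0,2,2] → X  [on edge]
    (2,6)@(5, 13): e=[4,-2,2] → .
    (1,7)@(3, 15): e=[-12,18,-2] → .
    (4,7)@(9, 15): e=[0,6,-2] → .  [on edge]
    (7,8)@(15, 17): e=[0,10,-6] → .  [on edge]
    (10,9)@(21, 19): e=[0,14,-10] → .  [on edge]
  covered (1 px):
    . . . . . . . . . . .
    . . . . . . . . . . .
    . . . . . . . . . . .
    . . . . . . . . . . .
    . . . . . . . . . . .
    . . . . . . . . . . .
    . X . . . . . . . . .
    . . . . . . . . . . .
    . . . . . . . . . . .
    . . . . . . . . . . .
T2:
  2·area = 76  (B↔C swapped to make it positive)
  edge (10, 0)→(12, 16): d=(2,16) right/bottom  bias=-1
  edge (12, 16)→(6, 6): d=(-6,-10) top-left  bias=+0
  edge (6, 6)→(10, 0): d=(4,-6) top-left  bias=+0
    (1,0)@(3, 1): e=[114,0,-38] → .  [on edge]
    (4,1)@(9, 3): e=[22,48,6] → X
    (5,1)@(11, 3): e=[-10,68,18] → .
    (3,2)@(7, 5): e=[58,16,2] → X
    (5,2)@(11, 5): e=[-6,56,26] → .
    (3,3)@(7, 7): e=[62,4,10] → X
    (5,3)@(11, 7): e=[-2,44,34] → .
    (3,4)@(7, 9): e=[66,-8,18] → .
    (4,4)@(9, 9): e=[34,12,30] → X
    (5,4)@(11, 9): e=[2,32,42] → X
    (6,4)@(13, 9): e=[-30,52,54] → .
    (4,5)@(9, 11): e=[38,0,38] → X  [on edge]
  covered (10 px):
    . . . . . . . . . . .
    . . . . X . . . . . .
    . . . X X . . . . . .
    . . . X X . . . . . .
    . . . . X X . . . . .
    . . . . X X . . . . .
    . . . . . X . . . . .
    . . . . . . . . . . .
    . . . . . . . . . . .
    . . . . . . . . . . .
T3:
  2·area = 160
  edge (8, 16)→(18, 0): d=(10,-16) top-left  bias=+0
  edge (18, 0)→(18, 16): d=(0,16) right/bottom  bias=-1
  edge (18, 16)→(8, 16): d=(-10,0) right/bottom  bias=-1
    (8,1)@(17, 3): e=[14,16,130] → X
    (9,1)@(19, 3): e=[46,-16,130] → .
    (7,2)@(15, 5): e=[2,48,110] → X
    (9,2)@(19, 5): e=[66,-16,110] → .
    (7,3)@(15, 7): e=[22,48,90] → X
    (9,3)@(19, 7): e=[86,-16,90] → .
    (6,4)@(13, 9): e=[10,80,70] → X
    (9,4)@(19, 9): e=[106,-16,70] → .
    (6,5)@(13, 11): e=[30,80,50] → X
    (9,5)@(19, 11): e=[126,-16,50] → .
    (5,6)@(11, 13): e=[18,112,30] → X
    (9,6)@(19, 13): e=[146,-16,30] → .
  covered (20 px):
    . . . . . . . . . . .
    . . . . . . . . X . .
    . . . . . . . X X . .
    . . . . . . . X X . .
    . . . . . . X X X . .
    . . . . . . X X X . .
    . . . . . X X X X . .
    . . . . X X X X X . .
    . . . . . . . . . . .
    . . . . . . . . . . .
T4:
  2·area = 64
  edge (20, 18)→(4, 18): d=(-16,0) right/bottom  bias=-1
  edge (4, 18)→(10, 14): d=(6,-4) top-left  bias=+0
  edge (10, 14)→(20, 18): d=(10,4) right/bottom  bias=-1
    (4,7)@(9, 15): e=[48,2,14] → X
    (5,7)@(11, 15): e=[48,10,6] → X
    (6,7)@(13, 15): e=[48,18,-2] → .
    (3,8)@(7, 17): e=[16,6,42] → X
    (6,8)@(13, 17): e=[16,30,18] → X
    (7,8)@(15, 17): e=[16,38,10] → X
    (8,8)@(17, 17): e=[16,46,2] → X
    (9,8)@(19, 17): e=[16,54,-6] → .
    (3,9)@(7, 19): e=[-16,18,62] → .
    (4,9)@(9, 19): e=[-16,26,54] → .
    (5,9)@(11, 19): e=[-16,34,46] → .
    (6,9)@(13, 19): e=[-16,42,38] → .
  covered (8 px):
    . . . . . . . . . . .
    . . . . . . . . . . .
    . . . . . . . . . . .
    . . . . . . . . . . .
    . . . . . . . . . . .
    . . . . . . . . . . .
    . . . . . . . . . . .
    . . . . X X . . . . .
    . . . X X X X X X . .
    . . . . . . . . . . .

Result: [14,34,16]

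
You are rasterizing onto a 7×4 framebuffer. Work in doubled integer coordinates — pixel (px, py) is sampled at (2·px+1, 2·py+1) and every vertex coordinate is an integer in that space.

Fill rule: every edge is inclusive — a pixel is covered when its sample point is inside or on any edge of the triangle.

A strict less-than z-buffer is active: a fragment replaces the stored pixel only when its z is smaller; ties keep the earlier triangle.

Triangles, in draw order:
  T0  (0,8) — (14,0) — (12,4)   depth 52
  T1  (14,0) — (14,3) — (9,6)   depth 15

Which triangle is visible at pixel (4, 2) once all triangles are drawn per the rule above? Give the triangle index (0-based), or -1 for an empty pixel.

T0:
  2·area = 40
  edge (0, 8)→(14, 0): d=(14,-8) inclusive
  edge (14, 0)→(12, 4): d=(-2,4) inclusive
  edge (12, 4)→(0, 8): d=(-12,4) inclusive
    (6,0)@(13, 1): e=[6,2,32] → #
    (4,1)@(9, 3): e=[2,14,24] → #
    (5,1)@(11, 3): e=[18,6,16] → #
    (6,1)@(13, 3): e=[34,-2,8] → ·
    (3,2)@(7, 5): e=[14,18,8] → #
    (4,2)@(9, 5): e=[30,10,0] → #  [on edge]
    (5,2)@(11, 5): e=[46,2,-8] → ·
    (1,3)@(3, 7): e=[10,30,0] → #  [on edge]
    (2,3)@(5, 7): e=[26,22,-8] → ·
    (3,3)@(7, 7): e=[42,14,-16] → ·
    (4,3)@(9, 7): e=[58,6,-24] → ·
  covered (6 px):
    · · · · · · #
    · · · · # # ·
    · · · # # · ·
    · # · · · · ·
T1:
  2·area = 15
  edge (14, 0)→(14, 3): d=(0,3) inclusive
  edge (14, 3)→(9, 6): d=(-5,3) inclusive
  edge (9, 6)→(14, 0): d=(5,-6) inclusive
    (6,1)@(13, 3): e=[3,3,9] → #
    (6,2)@(13, 5): e=[3,-7,19] → ·
  covered (1 px):
    · · · · · · ·
    · · · · · · #
    · · · · · · ·
    · · · · · · ·

Z-buffer (winner per pixel, '.' = empty):
  . . . . . . 0
  . . . . 0 0 1
  . . . 0 0 . .
  . 0 . . . . .

Final: 0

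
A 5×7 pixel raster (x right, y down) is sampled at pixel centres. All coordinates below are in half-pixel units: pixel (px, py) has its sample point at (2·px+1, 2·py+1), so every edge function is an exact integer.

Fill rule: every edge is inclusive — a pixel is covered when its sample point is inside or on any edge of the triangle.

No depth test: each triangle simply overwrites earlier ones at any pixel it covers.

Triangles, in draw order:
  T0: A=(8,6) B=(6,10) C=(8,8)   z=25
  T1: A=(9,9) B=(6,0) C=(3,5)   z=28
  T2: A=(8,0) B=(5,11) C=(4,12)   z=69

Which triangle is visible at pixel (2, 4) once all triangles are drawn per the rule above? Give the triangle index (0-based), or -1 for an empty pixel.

T0:
  2·area = 4  (B↔C swapped to make it positive)
  edge (8, 6)→(8, 8): d=(0,2) inclusive
  edge (8, 8)→(6, 10): d=(-2,2) inclusive
  edge (6, 10)→(8, 6): d=(2,-4) inclusive
    (4,3)@(9, 7): e=[-2,0,6] → ·  [on edge]
    (3,4)@(7, 9): e=[2,0,2] → #  [on edge]
    (4,4)@(9, 9): e=[-2,-4,10] → ·
    (2,5)@(5, 11): e=[6,0,-2] → ·  [on edge]
    (3,5)@(7, 11): e=[2,-4,6] → ·
    (1,6)@(3, 13): e=[10,0,-6] → ·  [on edge]
  covered (1 px):
    · · · · ·
    · · · · ·
    · · · · ·
    · · · · ·
    · · · # ·
    · · · · ·
    · · · · ·
T1:
  2·area = 42  (B↔C swapped to make it positive)
  edge (9, 9)→(3, 5): d=(-6,-4) inclusive
  edge (3, 5)→(6, 0): d=(3,-5) inclusive
  edge (6, 0)→(9, 9): d=(3,9) inclusive
    (2,1)@(5, 3): e=[20,4,18] → #
    (3,1)@(7, 3): e=[28,14,0] → #  [on edge]
    (4,1)@(9, 3): e=[36,24,-18] → ·
    (1,2)@(3, 5): e=[0,0,42] → #  [on edge]
    (4,2)@(9, 5): e=[24,30,-12] → ·
    (1,3)@(3, 7): e=[-12,6,48] → ·
    (2,3)@(5, 7): e=[-4,16,30] → ·
    (3,3)@(7, 7): e=[4,26,12] → #
    (4,3)@(9, 7): e=[12,36,-6] → ·
    (3,4)@(7, 9): e=[-8,32,18] → ·
    (4,4)@(9, 9): e=[0,42,0] → #  [on edge]
    (4,5)@(9, 11): e=[-12,48,6] → ·
  covered (7 px):
    · · · · ·
    · · # # ·
    · # # # ·
    · · · # ·
    · · · · #
    · · · · ·
    · · · · ·
T2:
  2·area = 8
  edge (8, 0)→(5, 11): d=(-3,11) inclusive
  edge (5, 11)→(4, 12): d=(-1,1) inclusive
  edge (4, 12)→(8, 0): d=(4,-12) inclusive
    (3,1)@(7, 3): e=[2,6,0] → #  [on edge]
    (4,1)@(9, 3): e=[-20,4,24] → ·
    (3,2)@(7, 5): e=[-4,4,8] → ·
    (4,3)@(9, 7): e=[-32,0,40] → ·  [on edge]
    (2,4)@(5, 9): e=[6,2,0] → #  [on edge]
    (3,4)@(7, 9): e=[-16,0,24] → ·  [on edge]
    (2,5)@(5, 11): e=[0,0,8] → #  [on edge]
    (3,5)@(7, 11): e=[-22,-2,32] → ·
    (1,6)@(3, 13): e=[16,0,-8] → ·  [on edge]
    (2,6)@(5, 13): e=[-6,-2,16] → ·
  covered (3 px):
    · · · · ·
    · · · # ·
    · · · · ·
    · · · · ·
    · · # · ·
    · · # · ·
    · · · · ·

Z-buffer (winner per pixel, '.' = empty):
  . . . . .
  . . 1 2 .
  . 1 1 1 .
  . . . 1 .
  . . 2 0 1
  . . 2 . .
  . . . . .

Final: 2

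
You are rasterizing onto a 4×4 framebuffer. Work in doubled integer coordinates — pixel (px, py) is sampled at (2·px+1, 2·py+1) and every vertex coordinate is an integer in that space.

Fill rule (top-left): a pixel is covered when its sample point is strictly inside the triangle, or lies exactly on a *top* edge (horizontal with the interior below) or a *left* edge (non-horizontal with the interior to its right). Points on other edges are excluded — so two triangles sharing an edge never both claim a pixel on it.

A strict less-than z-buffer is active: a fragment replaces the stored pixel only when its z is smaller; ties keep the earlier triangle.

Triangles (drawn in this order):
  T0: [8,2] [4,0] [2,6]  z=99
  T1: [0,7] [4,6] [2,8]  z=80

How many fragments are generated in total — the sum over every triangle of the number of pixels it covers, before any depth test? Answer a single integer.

T0:
  2·area = 28  (B↔C swapped to make it positive)
  edge (8, 2)→(2, 6): d=(-6,4) right/bottom  bias=-1
  edge (2, 6)→(4, 0): d=(2,-6) top-left  bias=+0
  edge (4, 0)→(8, 2): d=(4,2) right/bottom  bias=-1
    (2,0)@(5, 1): e=[18,8,2] → X
    (3,0)@(7, 1): e=[10,20,-2] → .
    (1,1)@(3, 3): e=[14,0,14] → X  [on edge]
    (3,1)@(7, 3): e=[-2,24,6] → .
    (1,2)@(3, 5): e=[2,4,22] → X
    (2,2)@(5, 5): e=[-6,16,18] → .
    (1,3)@(3, 7): e=[-10,8,30] → .
  covered (4 px):
    . . X .
    . X X .
    . X . .
    . . . .
T1:
  2·area = 6
  edge (0, 7)→(4, 6): d=(4,-1) top-left  bias=+0
  edge (4, 6)→(2, 8): d=(-2,2) right/bottom  bias=-1
  edge (2, 8)→(0, 7): d=(-2,-1) top-left  bias=+0
    (3,1)@(7, 3): e=[-9,0,15] → .  [on edge]
    (2,2)@(5, 5): e=[-3,0,9] → .  [on edge]
    (0,3)@(1, 7): e=[1,4,1] → X
    (1,3)@(3, 7): e=[3,0,3] → .  [on edge]
  covered (1 px):
    . . . .
    . . . .
    . . . .
    X . . .

Final: 5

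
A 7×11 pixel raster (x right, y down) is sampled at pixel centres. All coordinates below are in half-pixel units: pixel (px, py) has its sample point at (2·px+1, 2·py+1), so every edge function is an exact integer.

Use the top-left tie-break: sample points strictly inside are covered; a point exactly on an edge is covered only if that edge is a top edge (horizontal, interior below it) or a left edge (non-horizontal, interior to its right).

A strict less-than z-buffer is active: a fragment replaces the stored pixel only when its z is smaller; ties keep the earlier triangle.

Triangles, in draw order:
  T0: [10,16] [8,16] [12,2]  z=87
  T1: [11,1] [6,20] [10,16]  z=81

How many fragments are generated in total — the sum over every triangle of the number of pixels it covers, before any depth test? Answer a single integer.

T0:
  2·area = 28
  edge (10, 16)→(8, 16): d=(-2,0) right/bottom  bias=-1
  edge (8, 16)→(12, 2): d=(4,-14) top-left  bias=+0
  edge (12, 2)→(10, 16): d=(-2,14) right/bottom  bias=-1
    (5,3)@(11, 7): e=[18,6,4] → X
    (6,3)@(13, 7): e=[18,34,-24] → .
    (5,4)@(11, 9): e=[14,14,0] → .  [on edge]
    (4,6)@(9, 13): e=[6,2,20] → X
    (5,6)@(11, 13): e=[6,30,-8] → .
    (4,7)@(9, 15): e=[2,10,16] → X
    (5,7)@(11, 15): e=[2,38,-12] → .
    (4,8)@(9, 17): e=[-2,18,12] → .
  covered (3 px):
    . . . . . . .
    . . . . . . .
    . . . . . . .
    . . . . . X .
    . . . . . . .
    . . . . . . .
    . . . . X . .
    . . . . X . .
    . . . . . . .
    . . . . . . .
    . . . . . . .
T1:
  2·area = 56  (B↔C swapped to make it positive)
  edge (11, 1)→(10, 16): d=(-1,15) right/bottom  bias=-1
  edge (10, 16)→(6, 20): d=(-4,4) right/bottom  bias=-1
  edge (6, 20)→(11, 1): d=(5,-19) top-left  bias=+0
    (5,0)@(11, 1): e=[0,56,0] → .  [on edge]
    (4,4)@(9, 9): e=[22,32,2] → X
    (5,4)@(11, 9): e=[-8,24,40] → .
    (4,5)@(9, 11): e=[20,24,12] → X
    (5,5)@(11, 11): e=[-10,16,50] → .
    (4,6)@(9, 13): e=[18,16,22] → X
    (5,6)@(11, 13): e=[-12,8,60] → .
    (6,6)@(13, 13): e=[-42,0,98] → .  [on edge]
    (4,7)@(9, 15): e=[16,8,32] → X
    (5,7)@(11, 15): e=[-14,0,70] → .  [on edge]
    (3,8)@(7, 17): e=[44,8,4] → X
    (4,8)@(9, 17): e=[14,0,42] → .  [on edge]
    (3,9)@(7, 19): e=[42,0,14] → .  [on edge]
    (2,10)@(5, 21): e=[70,0,-14] → .  [on edge]
  covered (5 px):
    . . . . . . .
    . . . . . . .
    . . . . . . .
    . . . . . . .
    . . . . X . .
    . . . . X . .
    . . . . X . .
    . . . . X . .
    . . . X . . .
    . . . . . . .
    . . . . . . .

Answer: 8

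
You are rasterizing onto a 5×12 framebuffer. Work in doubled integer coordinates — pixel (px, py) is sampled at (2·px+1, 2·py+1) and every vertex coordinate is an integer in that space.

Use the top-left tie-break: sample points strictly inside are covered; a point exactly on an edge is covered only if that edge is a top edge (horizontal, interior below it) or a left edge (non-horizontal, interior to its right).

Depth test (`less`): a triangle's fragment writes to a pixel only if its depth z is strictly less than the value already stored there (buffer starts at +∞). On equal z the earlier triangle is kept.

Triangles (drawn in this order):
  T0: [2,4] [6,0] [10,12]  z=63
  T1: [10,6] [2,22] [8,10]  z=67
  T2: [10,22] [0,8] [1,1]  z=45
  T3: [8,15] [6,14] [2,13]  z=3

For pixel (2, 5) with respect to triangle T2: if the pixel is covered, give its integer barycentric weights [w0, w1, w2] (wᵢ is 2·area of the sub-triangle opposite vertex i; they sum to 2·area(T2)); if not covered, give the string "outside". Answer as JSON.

T0:
  2·area = 64
  edge (2, 4)→(6, 0): d=(4,-4) top-left  bias=+0
  edge (6, 0)→(10, 12): d=(4,12) right/bottom  bias=-1
  edge (10, 12)→(2, 4): d=(-8,-8) top-left  bias=+0
    (2,0)@(5, 1): e=[0,16,48] → X  [on edge]
    (3,0)@(7, 1): e=[8,-8,64] → .
    (0,1)@(1, 3): e=[-8,72,0] → .  [on edge]
    (1,1)@(3, 3): e=[0,48,16] → X  [on edge]
    (3,1)@(7, 3): e=[16,0,48] → .  [on edge]
    (0,2)@(1, 5): e=[0,80,-16] → .  [on edge]
    (1,2)@(3, 5): e=[8,56,0] → X  [on edge]
    (3,2)@(7, 5): e=[24,8,32] → X
    (4,2)@(9, 5): e=[32,-16,48] → .
    (1,3)@(3, 7): e=[16,64,-16] → .
    (2,3)@(5, 7): e=[24,40,0] → X  [on edge]
    (4,3)@(9, 7): e=[40,-8,32] → .
    (3,4)@(7, 9): e=[40,24,0] → X  [on edge]
    (4,4)@(9, 9): e=[48,0,16] → .  [on edge]
    (4,5)@(9, 11): e=[56,8,0] → X  [on edge]
  covered (10 px):
    . . X . .
    . X X . .
    . X X X .
    . . X X .
    . . . X .
    . . . . X
    . . . . .
    . . . . .
    . . . . .
    . . . . .
    . . . . .
    . . . . .
T1:
  degenerate (2·area = 0) — covers nothing
T2:
  2·area = 84
  edge (10, 22)→(0, 8): d=(-10,-14) top-left  bias=+0
  edge (0, 8)→(1, 1): d=(1,-7) top-left  bias=+0
  edge (1, 1)→(10, 22): d=(9,21) right/bottom  bias=-1
    (0,0)@(1, 1): e=[84,0,0] → .  [on edge]
    (0,1)@(1, 3): e=[64,2,18] → X
    (1,1)@(3, 3): e=[92,16,-24] → .
    (0,2)@(1, 5): e=[44,4,36] → X
    (1,2)@(3, 5): e=[72,18,-6] → .
    (0,3)@(1, 7): e=[24,6,54] → X
    (1,3)@(3, 7): e=[52,20,12] → X
    (2,3)@(5, 7): e=[80,34,-30] → .
    (0,4)@(1, 9): e=[4,8,72] → X
    (2,4)@(5, 9): e=[60,36,-12] → .
    (0,5)@(1, 11): e=[-16,10,90] → .
    (1,5)@(3, 11): e=[12,24,48] → X
    (2,7)@(5, 15): e=[0,42,42] → X  [on edge]
    (3,7)@(7, 15): e=[28,56,0] → .  [on edge]
  covered (11 px):
    . . . . .
    X . . . .
    X . . . .
    X X . . .
    X X . . .
    . X X . .
    . . X . .
    . . X . .
    . . . X .
    . . . . .
    . . . . .
    . . . . .
T3:
  2·area = 2  (B↔C swapped to make it positive)
  edge (8, 15)→(2, 13): d=(-6,-2) top-left  bias=+0
  edge (2, 13)→(6, 14): d=(4,1) right/bottom  bias=-1
  edge (6, 14)→(8, 15): d=(2,1) right/bottom  bias=-1
  covered (0 px):
    . . . . .
    . . . . .
    . . . . .
    . . . . .
    . . . . .
    . . . . .
    . . . . .
    . . . . .
    . . . . .
    . . . . .
    . . . . .
    . . . . .

Answer: [38,6,40]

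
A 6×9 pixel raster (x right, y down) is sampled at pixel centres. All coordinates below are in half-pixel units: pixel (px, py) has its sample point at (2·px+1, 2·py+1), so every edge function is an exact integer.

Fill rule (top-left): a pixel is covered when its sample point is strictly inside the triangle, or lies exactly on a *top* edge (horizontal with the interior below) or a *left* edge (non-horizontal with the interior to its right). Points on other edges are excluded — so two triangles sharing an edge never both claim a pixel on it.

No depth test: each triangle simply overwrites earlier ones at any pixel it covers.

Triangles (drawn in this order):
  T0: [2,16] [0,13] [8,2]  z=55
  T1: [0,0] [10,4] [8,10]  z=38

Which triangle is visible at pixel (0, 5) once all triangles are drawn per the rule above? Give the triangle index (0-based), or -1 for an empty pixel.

T0:
  2·area = 46
  edge (2, 16)→(0, 13): d=(-2,-3) top-left  bias=+0
  edge (0, 13)→(8, 2): d=(8,-11) top-left  bias=+0
  edge (8, 2)→(2, 16): d=(-6,14) right/bottom  bias=-1
    (2,3)@(5, 7): e=[27,7,12] → #
    (3,3)@(7, 7): e=[33,29,-16] → ·
    (1,4)@(3, 9): e=[17,1,28] → #
    (2,4)@(5, 9): e=[23,23,0] → ·  [on edge]
    (1,5)@(3, 11): e=[13,17,16] → #
    (2,5)@(5, 11): e=[19,39,-12] → ·
    (0,6)@(1, 13): e=[3,11,32] → #
    (2,6)@(5, 13): e=[15,55,-24] → ·
    (0,7)@(1, 15): e=[-1,27,20] → ·
    (1,7)@(3, 15): e=[5,49,-8] → ·
  covered (5 px):
    · · · · · ·
    · · · · · ·
    · · · · · ·
    · · # · · ·
    · # · · · ·
    · # · · · ·
    # # · · · ·
    · · · · · ·
    · · · · · ·
T1:
  2·area = 68
  edge (0, 0)→(10, 4): d=(10,4) right/bottom  bias=-1
  edge (10, 4)→(8, 10): d=(-2,6) right/bottom  bias=-1
  edge (8, 10)→(0, 0): d=(-8,-10) top-left  bias=+0
    (0,0)@(1, 1): e=[6,60,2] → #
    (1,0)@(3, 1): e=[-2,48,22] → ·
    (5,0)@(11, 1): e=[-34,0,102] → ·  [on edge]
    (0,1)@(1, 3): e=[26,56,-14] → ·
    (1,1)@(3, 3): e=[18,44,6] → #
    (2,1)@(5, 3): e=[10,32,26] → #
    (3,1)@(7, 3): e=[2,20,46] → #
    (4,1)@(9, 3): e=[-6,8,66] → ·
    (1,2)@(3, 5): e=[38,40,-10] → ·
    (2,2)@(5, 5): e=[30,28,10] → #
    (4,2)@(9, 5): e=[14,4,50] → #
    (5,2)@(11, 5): e=[6,-8,70] → ·
    (4,3)@(9, 7): e=[34,0,34] → ·  [on edge]
    (3,6)@(7, 13): e=[102,0,-34] → ·  [on edge]
  covered (8 px):
    # · · · · ·
    · # # # · ·
    · · # # # ·
    · · · # · ·
    · · · · · ·
    · · · · · ·
    · · · · · ·
    · · · · · ·
    · · · · · ·

Z-buffer (winner per pixel, '.' = empty):
  1 . . . . .
  . 1 1 1 . .
  . . 1 1 1 .
  . . 0 1 . .
  . 0 . . . .
  . 0 . . . .
  0 0 . . . .
  . . . . . .
  . . . . . .

Result: -1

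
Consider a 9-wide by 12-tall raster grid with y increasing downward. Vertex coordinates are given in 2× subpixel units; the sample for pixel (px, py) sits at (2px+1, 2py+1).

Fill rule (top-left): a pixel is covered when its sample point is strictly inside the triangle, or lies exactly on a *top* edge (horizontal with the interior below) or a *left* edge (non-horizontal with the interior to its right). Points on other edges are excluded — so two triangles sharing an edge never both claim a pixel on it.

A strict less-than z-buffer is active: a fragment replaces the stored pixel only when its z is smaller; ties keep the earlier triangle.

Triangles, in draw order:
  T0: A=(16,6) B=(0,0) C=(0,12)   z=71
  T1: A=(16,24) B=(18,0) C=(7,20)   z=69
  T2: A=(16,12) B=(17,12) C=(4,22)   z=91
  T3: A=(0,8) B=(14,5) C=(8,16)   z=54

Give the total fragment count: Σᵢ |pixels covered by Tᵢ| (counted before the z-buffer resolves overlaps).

T0:
  2·area = 192  (B↔C swapped to make it positive)
  edge (16, 6)→(0, 12): d=(-16,6) right/bottom  bias=-1
  edge (0, 12)→(0, 0): d=(0,-12) top-left  bias=+0
  edge (0, 0)→(16, 6): d=(16,6) right/bottom  bias=-1
    (0,0)@(1, 1): e=[170,12,10] → █
    (1,0)@(3, 1): e=[158,36,-2] → ·
    (0,1)@(1, 3): e=[138,12,42] → █
    (1,1)@(3, 3): e=[126,36,30] → █
    (2,1)@(5, 3): e=[114,60,18] → █
    (3,1)@(7, 3): e=[102,84,6] → █
    (4,1)@(9, 3): e=[90,108,-6] → ·
    (0,2)@(1, 5): e=[106,12,74] → █
    (4,2)@(9, 5): e=[58,108,26] → █
    (5,2)@(11, 5): e=[46,132,14] → █
    (6,2)@(13, 5): e=[34,156,2] → █
    (7,2)@(15, 5): e=[22,180,-10] → ·
  covered (24 px):
    █ · · · · · · · ·
    █ █ █ █ · · · · ·
    █ █ █ █ █ █ █ · ·
    █ █ █ █ █ █ █ · ·
    █ █ █ █ · · · · ·
    █ · · · · · · · ·
    · · · · · · · · ·
    · · · · · · · · ·
    · · · · · · · · ·
    · · · · · · · · ·
    · · · · · · · · ·
    · · · · · · · · ·
T1:
  2·area = 224  (B↔C swapped to make it positive)
  edge (16, 24)→(7, 20): d=(-9,-4) top-left  bias=+0
  edge (7, 20)→(18, 0): d=(11,-20) top-left  bias=+0
  edge (18, 0)→(16, 24): d=(-2,24) right/bottom  bias=-1
    (8,1)@(17, 3): e=[193,13,18] → █
    (8,2)@(17, 5): e=[175,35,14] → █
    (7,3)@(15, 7): e=[149,17,58] → █
    (7,4)@(15, 9): e=[131,39,54] → █
    (6,5)@(13, 11): e=[105,21,98] → █
    (5,6)@(11, 13): e=[79,3,142] → █
    (8,6)@(17, 13): e=[103,123,-2] → ·
    (5,7)@(11, 15): e=[61,25,138] → █
    (8,7)@(17, 15): e=[85,145,-6] → ·
    (4,8)@(9, 17): e=[35,7,182] → █
    (8,8)@(17, 17): e=[67,167,-10] → ·
    (4,9)@(9, 19): e=[17,29,178] → █
  covered (27 px):
    · · · · · · · · ·
    · · · · · · · · █
    · · · · · · · · █
    · · · · · · · █ █
    · · · · · · · █ █
    · · · · · · █ █ █
    · · · · · █ █ █ ·
    · · · · · █ █ █ ·
    · · · · █ █ █ █ ·
    · · · · █ █ █ █ ·
    · · · · · █ █ █ ·
    · · · · · · · █ ·
T2:
  2·area = 10
  edge (16, 12)→(17, 12): d=(1,0) top-left  bias=+0
  edge (17, 12)→(4, 22): d=(-13,10) right/bottom  bias=-1
  edge (4, 22)→(16, 12): d=(12,-10) top-left  bias=+0
    (7,6)@(15, 13): e=[1,7,2] → █
    (8,6)@(17, 13): e=[1,-13,22] → ·
    (6,7)@(13, 15): e=[3,1,6] → █
    (7,7)@(15, 15): e=[3,-19,26] → ·
    (6,8)@(13, 17): e=[5,-25,30] → ·
  covered (2 px):
    · · · · · · · · ·
    · · · · · · · · ·
    · · · · · · · · ·
    · · · · · · · · ·
    · · · · · · · · ·
    · · · · · · · · ·
    · · · · · · · █ ·
    · · · · · · █ · ·
    · · · · · · · · ·
    · · · · · · · · ·
    · · · · · · · · ·
    · · · · · · · · ·
T3:
  2·area = 136
  edge (0, 8)→(14, 5): d=(14,-3) top-left  bias=+0
  edge (14, 5)→(8, 16): d=(-6,11) right/bottom  bias=-1
  edge (8, 16)→(0, 8): d=(-8,-8) top-left  bias=+0
    (2,3)@(5, 7): e=[1,87,48] → █
    (3,3)@(7, 7): e=[7,65,64] → █
    (4,3)@(9, 7): e=[13,43,80] → █
    (5,3)@(11, 7): e=[19,21,96] → █
    (6,3)@(13, 7): e=[25,-1,112] → ·
    (0,4)@(1, 9): e=[17,119,0] → █  [on edge]
    (1,4)@(3, 9): e=[23,97,16] → █
    (6,4)@(13, 9): e=[53,-13,96] → ·
    (0,5)@(1, 11): e=[45,107,-16] → ·
    (1,5)@(3, 11): e=[51,85,0] → █  [on edge]
    (5,5)@(11, 11): e=[75,-3,64] → ·
    (1,6)@(3, 13): e=[79,73,-16] → ·
    (2,6)@(5, 13): e=[85,51,0] → █  [on edge]
    (3,7)@(7, 15): e=[119,17,0] → █  [on edge]
    (4,8)@(9, 17): e=[153,-17,0] → ·  [on edge]
    (5,9)@(11, 19): e=[187,-51,0] → ·  [on edge]
    (6,10)@(13, 21): e=[221,-85,0] → ·  [on edge]
    (7,11)@(15, 23): e=[255,-119,0] → ·  [on edge]
  covered (18 px):
    · · · · · · · · ·
    · · · · · · · · ·
    · · · · · · · · ·
    · · █ █ █ █ · · ·
    █ █ █ █ █ █ · · ·
    · █ █ █ █ · · · ·
    · · █ █ █ · · · ·
    · · · █ · · · · ·
    · · · · · · · · ·
    · · · · · · · · ·
    · · · · · · · · ·
    · · · · · · · · ·

Answer: 71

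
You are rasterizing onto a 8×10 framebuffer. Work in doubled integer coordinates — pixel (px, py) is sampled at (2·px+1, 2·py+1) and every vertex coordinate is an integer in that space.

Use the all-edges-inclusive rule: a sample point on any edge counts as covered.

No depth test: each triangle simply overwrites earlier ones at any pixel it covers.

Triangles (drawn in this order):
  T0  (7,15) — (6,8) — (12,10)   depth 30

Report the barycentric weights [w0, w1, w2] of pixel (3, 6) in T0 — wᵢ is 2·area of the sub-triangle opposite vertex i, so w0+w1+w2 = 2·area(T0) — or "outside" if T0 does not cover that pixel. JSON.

T0:
  2·area = 40
  edge (7, 15)→(6, 8): d=(-1,-7) inclusive
  edge (6, 8)→(12, 10): d=(6,2) inclusive
  edge (12, 10)→(7, 15): d=(-5,5) inclusive
    (2,0)@(5, 1): e=[0,-40,80] → .  [on edge]
    (1,3)@(3, 7): e=[-20,0,60] → .  [on edge]
    (7,3)@(15, 7): e=[64,-24,0] → .  [on edge]
    (3,4)@(7, 9): e=[6,4,30] → X
    (4,4)@(9, 9): e=[20,0,20] → X  [on edge]
    (5,4)@(11, 9): e=[34,-4,10] → .
    (6,4)@(13, 9): e=[48,-8,0] → .  [on edge]
    (3,5)@(7, 11): e=[4,16,20] → X
    (5,5)@(11, 11): e=[32,8,0] → X  [on edge]
    (6,5)@(13, 11): e=[46,4,-10] → .
    (7,5)@(15, 11): e=[60,0,-20] → .  [on edge]
    (3,6)@(7, 13): e=[2,28,10] → X
    (4,6)@(9, 13): e=[16,24,0] → X  [on edge]
    (3,7)@(7, 15): e=[0,40,0] → X  [on edge]
    (2,8)@(5, 17): e=[-16,56,0] → .  [on edge]
    (1,9)@(3, 19): e=[-32,72,0] → .  [on edge]
  covered (8 px):
    . . . . . . . .
    . . . . . . . .
    . . . . . . . .
    . . . . . . . .
    . . . X X . . .
    . . . X X X . .
    . . . X X . . .
    . . . X . . . .
    . . . . . . . .
    . . . . . . . .

Final: [28,10,2]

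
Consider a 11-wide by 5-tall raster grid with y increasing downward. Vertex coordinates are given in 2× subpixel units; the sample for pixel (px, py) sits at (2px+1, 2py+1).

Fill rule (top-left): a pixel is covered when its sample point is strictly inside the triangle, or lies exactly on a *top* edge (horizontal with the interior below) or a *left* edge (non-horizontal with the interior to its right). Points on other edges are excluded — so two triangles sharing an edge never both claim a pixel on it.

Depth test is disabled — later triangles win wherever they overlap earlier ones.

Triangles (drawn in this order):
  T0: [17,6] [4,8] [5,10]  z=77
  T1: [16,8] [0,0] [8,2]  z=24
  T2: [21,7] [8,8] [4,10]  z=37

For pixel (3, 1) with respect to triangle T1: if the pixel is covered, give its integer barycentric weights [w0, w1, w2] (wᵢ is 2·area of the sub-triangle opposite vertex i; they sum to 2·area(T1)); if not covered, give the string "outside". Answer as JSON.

T0:
  2·area = 28  (B↔C swapped to make it positive)
  edge (17, 6)→(5, 10): d=(-12,4) right/bottom  bias=-1
  edge (5, 10)→(4, 8): d=(-1,-2) top-left  bias=+0
  edge (4, 8)→(17, 6): d=(13,-2) top-left  bias=+0
    (5,3)@(11, 7): e=[12,15,1] → █
    (6,3)@(13, 7): e=[4,19,5] → █
    (7,3)@(15, 7): e=[-4,23,9] → ·
    (2,4)@(5, 9): e=[12,1,15] → █
    (3,4)@(7, 9): e=[4,5,19] → █
    (4,4)@(9, 9): e=[-4,9,23] → ·
    (5,4)@(11, 9): e=[-12,13,27] → ·
    (6,4)@(13, 9): e=[-20,17,31] → ·
  covered (4 px):
    · · · · · · · · · · ·
    · · · · · · · · · · ·
    · · · · · · · · · · ·
    · · · · · █ █ · · · ·
    · · █ █ · · · · · · ·
T1:
  2·area = 32
  edge (16, 8)→(0, 0): d=(-16,-8) top-left  bias=+0
  edge (0, 0)→(8, 2): d=(8,2) right/bottom  bias=-1
  edge (8, 2)→(16, 8): d=(8,6) right/bottom  bias=-1
    (1,0)@(3, 1): e=[8,2,22] → █
    (2,0)@(5, 1): e=[24,-2,10] → ·
    (1,1)@(3, 3): e=[-24,18,38] → ·
    (3,1)@(7, 3): e=[8,10,14] → █
    (4,1)@(9, 3): e=[24,6,2] → █
    (5,1)@(11, 3): e=[40,2,-10] → ·
    (3,2)@(7, 5): e=[-24,26,30] → ·
    (4,2)@(9, 5): e=[-8,22,18] → ·
    (5,2)@(11, 5): e=[8,18,6] → █
    (6,2)@(13, 5): e=[24,14,-6] → ·
    (5,3)@(11, 7): e=[-24,34,22] → ·
  covered (4 px):
    · █ · · · · · · · · ·
    · · · █ █ · · · · · ·
    · · · · · █ · · · · ·
    · · · · · · · · · · ·
    · · · · · · · · · · ·
T2:
  2·area = 22  (B↔C swapped to make it positive)
  edge (21, 7)→(4, 10): d=(-17,3) right/bottom  bias=-1
  edge (4, 10)→(8, 8): d=(4,-2) top-left  bias=+0
  edge (8, 8)→(21, 7): d=(13,-1) top-left  bias=+0
    (10,3)@(21, 7): e=[0,22,0] → ·  [on edge]
    (3,4)@(7, 9): e=[8,2,12] → █
    (4,4)@(9, 9): e=[2,6,14] → █
    (5,4)@(11, 9): e=[-4,10,16] → ·
  covered (2 px):
    · · · · · · · · · · ·
    · · · · · · · · · · ·
    · · · · · · · · · · ·
    · · · · · · · · · · ·
    · · · █ █ · · · · · ·

Result: [10,14,8]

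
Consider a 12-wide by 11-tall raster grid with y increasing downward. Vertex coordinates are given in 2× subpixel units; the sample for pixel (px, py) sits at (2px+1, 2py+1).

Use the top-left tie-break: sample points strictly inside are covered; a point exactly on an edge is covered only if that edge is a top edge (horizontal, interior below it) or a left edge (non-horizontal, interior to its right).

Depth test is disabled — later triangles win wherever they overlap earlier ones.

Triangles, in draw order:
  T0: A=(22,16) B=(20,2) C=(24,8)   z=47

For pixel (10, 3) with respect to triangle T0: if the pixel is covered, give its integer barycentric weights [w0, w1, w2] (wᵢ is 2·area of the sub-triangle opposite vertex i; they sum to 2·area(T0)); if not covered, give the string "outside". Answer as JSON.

T0:
  2·area = 44
  edge (22, 16)→(20, 2): d=(-2,-14) top-left  bias=+0
  edge (20, 2)→(24, 8): d=(4,6) right/bottom  bias=-1
  edge (24, 8)→(22, 16): d=(-2,8) right/bottom  bias=-1
    (10,2)@(21, 5): e=[8,6,30] → #
    (11,2)@(23, 5): e=[36,-6,14] → ·
    (10,3)@(21, 7): e=[4,14,26] → #
    (11,3)@(23, 7): e=[32,2,10] → #
    (10,4)@(21, 9): e=[0,22,22] → #  [on edge]
    (10,5)@(21, 11): e=[-4,30,18] → ·
    (11,5)@(23, 11): e=[24,18,2] → #
    (11,6)@(23, 13): e=[20,26,-2] → ·
  covered (6 px):
    · · · · · · · · · · · ·
    · · · · · · · · · · · ·
    · · · · · · · · · · # ·
    · · · · · · · · · · # #
    · · · · · · · · · · # #
    · · · · · · · · · · · #
    · · · · · · · · · · · ·
    · · · · · · · · · · · ·
    · · · · · · · · · · · ·
    · · · · · · · · · · · ·
    · · · · · · · · · · · ·

Final: [14,26,4]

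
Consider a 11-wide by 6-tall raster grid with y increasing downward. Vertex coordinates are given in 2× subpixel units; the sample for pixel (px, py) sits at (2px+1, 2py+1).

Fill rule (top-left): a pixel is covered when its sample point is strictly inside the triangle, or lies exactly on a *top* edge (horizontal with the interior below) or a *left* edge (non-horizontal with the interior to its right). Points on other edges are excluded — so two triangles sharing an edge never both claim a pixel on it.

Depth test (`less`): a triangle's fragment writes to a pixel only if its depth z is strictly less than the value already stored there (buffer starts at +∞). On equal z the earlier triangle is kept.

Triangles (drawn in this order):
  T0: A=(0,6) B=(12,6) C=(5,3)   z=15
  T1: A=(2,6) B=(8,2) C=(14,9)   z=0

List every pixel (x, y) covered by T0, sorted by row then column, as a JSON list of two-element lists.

T0:
  2·area = 36  (B↔C swapped to make it positive)
  edge (0, 6)→(5, 3): d=(5,-3) top-left  bias=+0
  edge (5, 3)→(12, 6): d=(7,3) right/bottom  bias=-1
  edge (12, 6)→(0, 6): d=(-12,0) right/bottom  bias=-1
    (2,1)@(5, 3): e=[0,0,36] → ·  [on edge]
    (1,2)@(3, 5): e=[4,20,12] → █
    (2,2)@(5, 5): e=[10,14,12] → █
    (3,2)@(7, 5): e=[16,8,12] → █
    (4,2)@(9, 5): e=[22,2,12] → █
    (5,2)@(11, 5): e=[28,-4,12] → ·
    (1,3)@(3, 7): e=[14,34,-12] → ·
    (2,3)@(5, 7): e=[20,28,-12] → ·
    (3,3)@(7, 7): e=[26,22,-12] → ·
    (4,3)@(9, 7): e=[32,16,-12] → ·
    (9,4)@(19, 9): e=[72,0,-36] → ·  [on edge]
  covered (4 px):
    · · · · · · · · · · ·
    · · · · · · · · · · ·
    · █ █ █ █ · · · · · ·
    · · · · · · · · · · ·
    · · · · · · · · · · ·
    · · · · · · · · · · ·
T1:
  2·area = 66
  edge (2, 6)→(8, 2): d=(6,-4) top-left  bias=+0
  edge (8, 2)→(14, 9): d=(6,7) right/bottom  bias=-1
  edge (14, 9)→(2, 6): d=(-12,-3) top-left  bias=+0
    (3,1)@(7, 3): e=[2,13,51] → █
    (4,1)@(9, 3): e=[10,-1,57] → ·
    (2,2)@(5, 5): e=[6,39,21] → █
    (4,2)@(9, 5): e=[22,11,33] → █
    (5,2)@(11, 5): e=[30,-3,39] → ·
    (2,3)@(5, 7): e=[18,51,-3] → ·
    (3,3)@(7, 7): e=[26,37,3] → █
    (5,3)@(11, 7): e=[42,9,15] → █
    (6,3)@(13, 7): e=[50,-5,21] → ·
    (3,4)@(7, 9): e=[38,49,-21] → ·
    (4,4)@(9, 9): e=[46,35,-15] → ·
    (5,4)@(11, 9): e=[54,21,-9] → ·
  covered (7 px):
    · · · · · · · · · · ·
    · · · █ · · · · · · ·
    · · █ █ █ · · · · · ·
    · · · █ █ █ · · · · ·
    · · · · · · · · · · ·
    · · · · · · · · · · ·

Final: [[1,2],[2,2],[3,2],[4,2]]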